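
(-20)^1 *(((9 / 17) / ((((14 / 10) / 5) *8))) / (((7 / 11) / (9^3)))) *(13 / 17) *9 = -1055500875 / 28322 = -37267.88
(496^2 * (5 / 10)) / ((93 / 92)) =365056 / 3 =121685.33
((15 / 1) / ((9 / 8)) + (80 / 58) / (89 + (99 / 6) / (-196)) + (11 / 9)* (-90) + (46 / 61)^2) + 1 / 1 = -214572741893 / 2256700917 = -95.08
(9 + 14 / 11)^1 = 10.27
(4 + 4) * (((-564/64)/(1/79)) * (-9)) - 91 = 100069/2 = 50034.50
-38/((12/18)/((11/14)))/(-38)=33/28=1.18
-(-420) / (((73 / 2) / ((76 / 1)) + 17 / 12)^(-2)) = 26187875 / 17328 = 1511.30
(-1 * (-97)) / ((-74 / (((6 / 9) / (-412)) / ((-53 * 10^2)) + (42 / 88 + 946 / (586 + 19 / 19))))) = -4285244932279 / 1565045077200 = -2.74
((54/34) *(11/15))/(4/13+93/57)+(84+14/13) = 85.68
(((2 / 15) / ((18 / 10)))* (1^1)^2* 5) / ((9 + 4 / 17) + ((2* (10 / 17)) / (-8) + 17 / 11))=3740 / 107379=0.03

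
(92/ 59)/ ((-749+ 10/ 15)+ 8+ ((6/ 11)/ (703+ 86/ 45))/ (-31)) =-2985453636/ 1417430696369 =-0.00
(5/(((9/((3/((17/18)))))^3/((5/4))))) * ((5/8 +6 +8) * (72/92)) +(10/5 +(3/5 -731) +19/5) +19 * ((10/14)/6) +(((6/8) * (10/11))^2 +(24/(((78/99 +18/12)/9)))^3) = 16623835660417016473877/19771522018890180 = 840796.96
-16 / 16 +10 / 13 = -3 / 13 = -0.23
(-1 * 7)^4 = 2401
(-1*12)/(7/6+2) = -3.79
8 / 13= 0.62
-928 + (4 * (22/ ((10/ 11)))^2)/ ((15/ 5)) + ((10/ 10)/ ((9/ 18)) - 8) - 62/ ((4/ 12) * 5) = -190.35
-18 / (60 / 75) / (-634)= 45 / 1268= 0.04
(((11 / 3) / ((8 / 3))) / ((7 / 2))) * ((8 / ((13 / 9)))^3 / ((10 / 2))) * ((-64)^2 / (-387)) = -467140608 / 3306485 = -141.28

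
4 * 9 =36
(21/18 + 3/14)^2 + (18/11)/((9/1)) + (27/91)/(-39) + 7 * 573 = 3290000249/819819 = 4013.08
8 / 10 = 4 / 5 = 0.80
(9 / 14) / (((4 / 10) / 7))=45 / 4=11.25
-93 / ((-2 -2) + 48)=-93 / 44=-2.11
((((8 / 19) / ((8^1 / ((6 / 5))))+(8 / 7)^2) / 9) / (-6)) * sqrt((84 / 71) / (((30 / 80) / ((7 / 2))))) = -12748 * sqrt(71) / 1274805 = -0.08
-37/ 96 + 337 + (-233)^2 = 5244059/ 96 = 54625.61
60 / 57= 1.05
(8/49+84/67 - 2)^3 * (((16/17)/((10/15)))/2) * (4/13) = -336563517312/7819967027327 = -0.04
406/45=9.02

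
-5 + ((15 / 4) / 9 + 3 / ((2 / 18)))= 269 / 12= 22.42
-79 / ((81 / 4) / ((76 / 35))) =-24016 / 2835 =-8.47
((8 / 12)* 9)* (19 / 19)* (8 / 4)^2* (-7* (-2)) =336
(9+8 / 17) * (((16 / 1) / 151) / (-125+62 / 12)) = -15456 / 1845673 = -0.01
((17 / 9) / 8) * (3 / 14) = 17 / 336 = 0.05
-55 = -55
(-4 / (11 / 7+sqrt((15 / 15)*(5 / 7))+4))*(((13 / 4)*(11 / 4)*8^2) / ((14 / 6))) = -133848 / 743+3432*sqrt(35) / 743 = -152.82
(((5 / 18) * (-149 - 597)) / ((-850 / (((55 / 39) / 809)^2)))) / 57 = 225665 / 17362911012642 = 0.00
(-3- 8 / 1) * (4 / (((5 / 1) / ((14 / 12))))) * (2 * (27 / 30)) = -462 / 25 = -18.48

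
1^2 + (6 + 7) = 14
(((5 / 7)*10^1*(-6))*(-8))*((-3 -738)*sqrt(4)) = -3556800 / 7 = -508114.29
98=98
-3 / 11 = -0.27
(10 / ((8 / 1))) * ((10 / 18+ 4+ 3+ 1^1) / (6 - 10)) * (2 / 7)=-55 / 72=-0.76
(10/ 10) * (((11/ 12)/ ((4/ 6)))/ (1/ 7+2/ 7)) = 77/ 24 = 3.21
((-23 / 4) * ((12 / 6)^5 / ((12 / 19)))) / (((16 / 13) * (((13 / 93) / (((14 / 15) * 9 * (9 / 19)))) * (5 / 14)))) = -943299 / 50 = -18865.98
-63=-63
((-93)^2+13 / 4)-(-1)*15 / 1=34669 / 4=8667.25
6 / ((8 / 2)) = 1.50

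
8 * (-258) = -2064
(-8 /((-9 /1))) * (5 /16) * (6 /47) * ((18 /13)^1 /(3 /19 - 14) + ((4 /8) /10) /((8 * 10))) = -543781 /154265280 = -0.00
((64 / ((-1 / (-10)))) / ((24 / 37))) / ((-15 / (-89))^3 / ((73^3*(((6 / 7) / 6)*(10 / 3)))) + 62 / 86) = 69811788228406880 / 51009557966553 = 1368.60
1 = 1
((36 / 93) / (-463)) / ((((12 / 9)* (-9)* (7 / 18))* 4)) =9 / 200942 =0.00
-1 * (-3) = 3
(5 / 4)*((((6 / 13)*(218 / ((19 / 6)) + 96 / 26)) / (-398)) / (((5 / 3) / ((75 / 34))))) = -3023325 / 21725626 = -0.14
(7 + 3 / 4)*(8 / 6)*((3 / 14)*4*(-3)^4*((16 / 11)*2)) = 160704 / 77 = 2087.06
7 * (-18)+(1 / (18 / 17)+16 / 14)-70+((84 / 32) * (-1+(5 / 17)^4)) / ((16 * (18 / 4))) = -4082098793 / 21047292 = -193.95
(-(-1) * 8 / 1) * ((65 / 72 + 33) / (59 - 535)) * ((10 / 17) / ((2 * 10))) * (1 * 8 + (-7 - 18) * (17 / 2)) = 998369 / 291312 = 3.43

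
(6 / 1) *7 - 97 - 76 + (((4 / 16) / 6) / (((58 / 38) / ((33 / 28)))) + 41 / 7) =-812719 / 6496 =-125.11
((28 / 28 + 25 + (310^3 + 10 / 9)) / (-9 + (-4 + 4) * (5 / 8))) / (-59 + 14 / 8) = 1072476976 / 18549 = 57818.59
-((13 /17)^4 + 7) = -613208 /83521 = -7.34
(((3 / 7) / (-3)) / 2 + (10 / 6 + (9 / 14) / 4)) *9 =885 / 56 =15.80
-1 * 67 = -67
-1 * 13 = -13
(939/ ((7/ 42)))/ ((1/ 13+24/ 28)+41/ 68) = 34863192/ 9511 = 3665.57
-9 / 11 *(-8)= 72 / 11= 6.55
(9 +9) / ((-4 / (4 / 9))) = -2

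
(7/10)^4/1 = 2401/10000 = 0.24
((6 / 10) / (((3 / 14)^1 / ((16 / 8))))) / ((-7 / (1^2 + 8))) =-36 / 5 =-7.20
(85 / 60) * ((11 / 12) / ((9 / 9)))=187 / 144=1.30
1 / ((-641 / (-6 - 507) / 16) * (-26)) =-4104 / 8333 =-0.49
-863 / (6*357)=-863 / 2142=-0.40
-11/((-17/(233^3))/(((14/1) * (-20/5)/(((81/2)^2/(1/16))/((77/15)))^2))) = -5774839768621/329307415650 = -17.54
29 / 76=0.38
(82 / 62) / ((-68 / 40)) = -410 / 527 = -0.78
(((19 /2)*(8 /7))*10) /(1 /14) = 1520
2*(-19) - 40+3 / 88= -6861 / 88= -77.97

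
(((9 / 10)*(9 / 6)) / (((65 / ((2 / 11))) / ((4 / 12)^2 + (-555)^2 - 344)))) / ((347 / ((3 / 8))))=191709 / 152680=1.26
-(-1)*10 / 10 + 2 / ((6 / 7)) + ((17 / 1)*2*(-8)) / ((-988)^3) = 602768971 / 180830676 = 3.33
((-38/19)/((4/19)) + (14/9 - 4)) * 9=-215/2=-107.50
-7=-7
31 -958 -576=-1503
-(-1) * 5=5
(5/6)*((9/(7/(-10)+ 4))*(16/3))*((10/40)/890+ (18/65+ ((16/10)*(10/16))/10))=5290/1157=4.57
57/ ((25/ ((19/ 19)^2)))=57/ 25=2.28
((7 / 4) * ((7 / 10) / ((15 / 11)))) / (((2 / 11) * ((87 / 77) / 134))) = 30587711 / 52200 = 585.97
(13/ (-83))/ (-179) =13/ 14857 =0.00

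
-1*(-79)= 79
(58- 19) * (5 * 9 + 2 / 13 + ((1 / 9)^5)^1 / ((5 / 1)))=173308828 / 98415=1761.00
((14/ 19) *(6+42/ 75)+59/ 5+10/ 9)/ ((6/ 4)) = 151718/ 12825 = 11.83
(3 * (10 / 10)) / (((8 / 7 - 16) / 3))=-63 / 104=-0.61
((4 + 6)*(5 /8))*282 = 3525 /2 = 1762.50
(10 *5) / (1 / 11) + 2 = 552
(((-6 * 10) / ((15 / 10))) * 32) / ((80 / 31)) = -496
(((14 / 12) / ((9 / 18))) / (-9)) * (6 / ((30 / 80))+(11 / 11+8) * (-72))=163.85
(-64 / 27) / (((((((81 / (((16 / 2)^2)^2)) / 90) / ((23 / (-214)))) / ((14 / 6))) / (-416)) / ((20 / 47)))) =-1755735654400 / 3666141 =-478905.65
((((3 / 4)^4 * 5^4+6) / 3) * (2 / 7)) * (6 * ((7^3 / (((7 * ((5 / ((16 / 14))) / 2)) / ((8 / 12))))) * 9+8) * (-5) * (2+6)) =-4642329 / 7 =-663189.86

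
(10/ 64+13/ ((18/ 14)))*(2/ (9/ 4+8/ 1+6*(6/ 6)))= 2957/ 2340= 1.26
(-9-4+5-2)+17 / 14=-123 / 14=-8.79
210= 210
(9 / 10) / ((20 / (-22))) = -0.99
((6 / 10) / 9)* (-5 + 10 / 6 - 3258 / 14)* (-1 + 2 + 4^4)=-4044.28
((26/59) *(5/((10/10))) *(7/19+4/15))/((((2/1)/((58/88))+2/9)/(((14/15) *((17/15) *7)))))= 6687226/2101875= 3.18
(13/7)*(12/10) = 78/35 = 2.23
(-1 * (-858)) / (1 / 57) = 48906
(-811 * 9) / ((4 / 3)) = -5474.25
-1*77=-77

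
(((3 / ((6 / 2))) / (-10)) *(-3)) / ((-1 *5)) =-3 / 50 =-0.06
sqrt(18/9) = sqrt(2) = 1.41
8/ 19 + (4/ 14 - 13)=-1635/ 133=-12.29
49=49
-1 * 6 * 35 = -210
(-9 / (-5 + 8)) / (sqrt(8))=-3 * sqrt(2) / 4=-1.06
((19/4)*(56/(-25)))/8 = -133/100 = -1.33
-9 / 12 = -3 / 4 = -0.75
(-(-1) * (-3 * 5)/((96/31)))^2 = 24025/1024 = 23.46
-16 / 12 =-4 / 3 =-1.33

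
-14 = -14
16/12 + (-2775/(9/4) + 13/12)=-14771/12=-1230.92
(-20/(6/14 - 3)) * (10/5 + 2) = 280/9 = 31.11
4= 4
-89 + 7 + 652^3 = 277167726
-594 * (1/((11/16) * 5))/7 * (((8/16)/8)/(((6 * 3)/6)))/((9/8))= -16/35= -0.46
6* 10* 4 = 240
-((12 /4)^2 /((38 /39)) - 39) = 29.76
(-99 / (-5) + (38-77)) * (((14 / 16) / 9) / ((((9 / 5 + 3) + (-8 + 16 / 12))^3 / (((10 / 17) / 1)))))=1125 / 6664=0.17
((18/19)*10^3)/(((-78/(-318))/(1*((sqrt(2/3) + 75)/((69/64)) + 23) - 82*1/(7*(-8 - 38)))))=6784000*sqrt(6)/5681 + 14256576000/39767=361427.75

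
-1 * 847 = -847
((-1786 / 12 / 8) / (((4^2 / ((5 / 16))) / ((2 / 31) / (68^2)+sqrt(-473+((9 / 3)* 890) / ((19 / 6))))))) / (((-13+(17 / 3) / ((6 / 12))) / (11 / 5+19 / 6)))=143773 / 8807055360+7567* sqrt(133627) / 122880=22.51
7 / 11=0.64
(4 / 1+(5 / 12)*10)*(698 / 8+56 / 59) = 720.29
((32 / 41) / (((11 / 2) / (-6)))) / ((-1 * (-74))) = -0.01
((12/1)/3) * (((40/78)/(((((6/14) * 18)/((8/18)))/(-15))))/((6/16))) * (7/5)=-62720/9477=-6.62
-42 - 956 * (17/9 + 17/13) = -3097.93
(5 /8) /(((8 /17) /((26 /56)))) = 1105 /1792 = 0.62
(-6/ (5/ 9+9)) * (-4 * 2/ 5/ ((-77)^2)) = 216/ 1274735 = 0.00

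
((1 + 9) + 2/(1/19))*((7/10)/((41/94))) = 15792/205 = 77.03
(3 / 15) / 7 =1 / 35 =0.03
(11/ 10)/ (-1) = -11/ 10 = -1.10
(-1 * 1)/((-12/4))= 0.33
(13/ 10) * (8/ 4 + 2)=5.20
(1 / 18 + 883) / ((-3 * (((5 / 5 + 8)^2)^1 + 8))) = -15895 / 4806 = -3.31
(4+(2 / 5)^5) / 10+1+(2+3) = 100016 / 15625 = 6.40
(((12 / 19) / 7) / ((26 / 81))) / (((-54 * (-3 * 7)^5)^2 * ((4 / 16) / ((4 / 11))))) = 8 / 951703968973214457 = 0.00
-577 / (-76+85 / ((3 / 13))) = -1731 / 877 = -1.97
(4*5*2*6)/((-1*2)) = -120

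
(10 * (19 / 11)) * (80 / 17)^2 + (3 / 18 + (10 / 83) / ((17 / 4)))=605876737 / 1583142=382.71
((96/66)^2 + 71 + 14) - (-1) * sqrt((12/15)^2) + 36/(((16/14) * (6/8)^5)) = 3604423/16335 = 220.66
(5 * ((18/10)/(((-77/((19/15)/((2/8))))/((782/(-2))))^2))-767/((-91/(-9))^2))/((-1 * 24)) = -11465072053/46246200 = -247.91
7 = 7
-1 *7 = -7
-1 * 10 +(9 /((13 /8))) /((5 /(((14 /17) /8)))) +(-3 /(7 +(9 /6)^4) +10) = -0.13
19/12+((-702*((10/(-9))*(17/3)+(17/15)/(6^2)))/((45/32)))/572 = 69803/9900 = 7.05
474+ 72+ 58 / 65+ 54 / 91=19162 / 35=547.49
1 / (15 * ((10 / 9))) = 3 / 50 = 0.06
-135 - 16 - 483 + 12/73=-46270/73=-633.84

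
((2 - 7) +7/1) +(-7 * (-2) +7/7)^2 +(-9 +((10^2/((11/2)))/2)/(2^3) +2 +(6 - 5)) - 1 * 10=4667/22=212.14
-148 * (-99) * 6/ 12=7326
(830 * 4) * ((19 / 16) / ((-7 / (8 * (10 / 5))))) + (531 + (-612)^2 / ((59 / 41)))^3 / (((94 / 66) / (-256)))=-215460371481109700623385672 / 67569691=-3188713286865699898.25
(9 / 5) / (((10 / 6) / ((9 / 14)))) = 243 / 350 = 0.69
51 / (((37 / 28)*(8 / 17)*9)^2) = 240737 / 147852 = 1.63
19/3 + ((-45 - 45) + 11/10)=-2477/30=-82.57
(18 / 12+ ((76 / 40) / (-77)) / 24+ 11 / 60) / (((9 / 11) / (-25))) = -51815 / 1008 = -51.40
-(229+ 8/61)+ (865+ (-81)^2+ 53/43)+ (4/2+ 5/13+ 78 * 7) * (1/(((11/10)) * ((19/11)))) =4850506810/647881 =7486.72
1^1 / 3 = 1 / 3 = 0.33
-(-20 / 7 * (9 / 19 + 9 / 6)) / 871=750 / 115843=0.01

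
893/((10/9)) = 8037/10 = 803.70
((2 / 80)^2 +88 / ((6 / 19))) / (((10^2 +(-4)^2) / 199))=266182997 / 556800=478.06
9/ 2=4.50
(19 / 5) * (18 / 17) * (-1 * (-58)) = 19836 / 85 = 233.36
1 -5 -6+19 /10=-81 /10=-8.10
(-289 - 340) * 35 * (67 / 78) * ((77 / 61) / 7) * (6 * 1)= -20460.35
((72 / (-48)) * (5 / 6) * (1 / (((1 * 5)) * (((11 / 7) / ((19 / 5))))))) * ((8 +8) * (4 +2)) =-58.04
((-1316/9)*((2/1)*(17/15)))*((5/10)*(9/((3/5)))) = -22372/9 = -2485.78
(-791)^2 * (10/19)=6256810/19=329305.79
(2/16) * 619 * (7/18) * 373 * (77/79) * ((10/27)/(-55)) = -11313463/153576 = -73.67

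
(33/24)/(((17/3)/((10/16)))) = 165/1088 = 0.15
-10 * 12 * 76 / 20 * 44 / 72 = -836 / 3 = -278.67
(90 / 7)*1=90 / 7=12.86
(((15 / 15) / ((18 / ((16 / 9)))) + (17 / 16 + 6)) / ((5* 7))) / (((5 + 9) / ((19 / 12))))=176339 / 7620480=0.02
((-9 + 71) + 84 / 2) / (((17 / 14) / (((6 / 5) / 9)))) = 2912 / 255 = 11.42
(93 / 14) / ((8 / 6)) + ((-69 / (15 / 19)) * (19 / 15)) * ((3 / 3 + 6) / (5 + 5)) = -1522763 / 21000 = -72.51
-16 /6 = -8 /3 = -2.67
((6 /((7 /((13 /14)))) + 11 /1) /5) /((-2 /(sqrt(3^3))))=-867 * sqrt(3) /245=-6.13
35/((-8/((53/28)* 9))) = -2385/32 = -74.53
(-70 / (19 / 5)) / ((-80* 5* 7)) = 1 / 152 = 0.01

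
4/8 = 1/2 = 0.50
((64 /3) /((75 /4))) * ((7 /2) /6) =0.66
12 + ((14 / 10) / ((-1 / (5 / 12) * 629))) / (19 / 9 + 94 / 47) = 1117083 / 93092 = 12.00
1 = 1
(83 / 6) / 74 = 83 / 444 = 0.19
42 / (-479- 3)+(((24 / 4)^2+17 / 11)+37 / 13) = 1389013 / 34463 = 40.30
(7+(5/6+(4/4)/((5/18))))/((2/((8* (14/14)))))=686/15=45.73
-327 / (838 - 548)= -1.13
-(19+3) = -22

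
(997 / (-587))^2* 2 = 1988018 / 344569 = 5.77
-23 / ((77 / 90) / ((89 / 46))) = -52.01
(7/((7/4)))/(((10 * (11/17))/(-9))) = -306/55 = -5.56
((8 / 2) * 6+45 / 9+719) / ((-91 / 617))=-5071.60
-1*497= -497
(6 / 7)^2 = 36 / 49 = 0.73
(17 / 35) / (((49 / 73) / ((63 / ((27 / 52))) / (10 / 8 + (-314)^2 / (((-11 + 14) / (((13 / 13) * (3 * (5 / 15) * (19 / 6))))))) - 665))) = -441715596851 / 917939785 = -481.20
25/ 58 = 0.43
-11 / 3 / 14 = -11 / 42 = -0.26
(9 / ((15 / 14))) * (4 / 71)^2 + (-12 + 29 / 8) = -1683359 / 201640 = -8.35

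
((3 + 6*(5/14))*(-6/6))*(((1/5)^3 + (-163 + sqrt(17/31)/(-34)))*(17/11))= 1295.64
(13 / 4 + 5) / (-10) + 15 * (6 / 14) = 1569 / 280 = 5.60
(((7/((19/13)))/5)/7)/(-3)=-13/285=-0.05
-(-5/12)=5/12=0.42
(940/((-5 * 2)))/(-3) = 94/3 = 31.33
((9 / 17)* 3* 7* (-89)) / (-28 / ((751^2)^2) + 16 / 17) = -5350711790104821 / 5089554047540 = -1051.31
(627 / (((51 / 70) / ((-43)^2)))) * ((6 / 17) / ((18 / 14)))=378712180 / 867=436807.59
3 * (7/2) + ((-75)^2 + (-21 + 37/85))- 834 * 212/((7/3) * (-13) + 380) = 911139331/178330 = 5109.29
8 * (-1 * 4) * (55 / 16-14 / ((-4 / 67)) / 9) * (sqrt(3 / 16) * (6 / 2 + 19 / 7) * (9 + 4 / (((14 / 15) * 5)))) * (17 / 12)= -32610.02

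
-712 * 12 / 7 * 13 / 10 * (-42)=333216 / 5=66643.20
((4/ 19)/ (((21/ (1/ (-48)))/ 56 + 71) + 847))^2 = 1/ 18275625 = 0.00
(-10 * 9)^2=8100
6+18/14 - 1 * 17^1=-68/7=-9.71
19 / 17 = 1.12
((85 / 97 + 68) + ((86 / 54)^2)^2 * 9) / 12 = 363065033 / 34366518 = 10.56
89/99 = 0.90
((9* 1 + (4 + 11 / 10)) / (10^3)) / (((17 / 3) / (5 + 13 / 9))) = 1363 / 85000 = 0.02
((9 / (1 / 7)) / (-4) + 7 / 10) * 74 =-11137 / 10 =-1113.70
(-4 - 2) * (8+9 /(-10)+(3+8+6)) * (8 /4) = -1446 /5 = -289.20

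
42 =42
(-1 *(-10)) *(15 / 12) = 25 / 2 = 12.50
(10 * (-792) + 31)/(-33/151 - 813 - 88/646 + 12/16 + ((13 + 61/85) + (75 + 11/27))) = 207775906380/19054589023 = 10.90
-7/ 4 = -1.75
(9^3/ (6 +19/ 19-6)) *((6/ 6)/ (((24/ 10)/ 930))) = 564975/ 2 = 282487.50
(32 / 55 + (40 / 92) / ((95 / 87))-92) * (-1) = 2187666 / 24035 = 91.02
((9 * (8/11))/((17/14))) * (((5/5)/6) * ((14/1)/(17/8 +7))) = 18816/13651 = 1.38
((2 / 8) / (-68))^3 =-1 / 20123648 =-0.00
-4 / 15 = -0.27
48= 48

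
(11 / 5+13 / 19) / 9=274 / 855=0.32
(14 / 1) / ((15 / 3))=14 / 5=2.80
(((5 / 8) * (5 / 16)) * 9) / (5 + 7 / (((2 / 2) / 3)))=225 / 3328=0.07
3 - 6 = -3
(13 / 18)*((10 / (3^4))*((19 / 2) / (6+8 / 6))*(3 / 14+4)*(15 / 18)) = 364325 / 898128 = 0.41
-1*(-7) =7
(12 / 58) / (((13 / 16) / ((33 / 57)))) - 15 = -106389 / 7163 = -14.85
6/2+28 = 31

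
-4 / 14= -2 / 7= -0.29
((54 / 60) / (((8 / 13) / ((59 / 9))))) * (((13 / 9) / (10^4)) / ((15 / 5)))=9971 / 21600000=0.00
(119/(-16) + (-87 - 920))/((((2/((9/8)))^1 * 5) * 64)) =-146079/81920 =-1.78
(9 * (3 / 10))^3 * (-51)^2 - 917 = 50278483 / 1000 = 50278.48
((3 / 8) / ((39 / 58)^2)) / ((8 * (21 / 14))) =0.07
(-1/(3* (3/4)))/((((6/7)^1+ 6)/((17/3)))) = -119/324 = -0.37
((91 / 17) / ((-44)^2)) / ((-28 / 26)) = -169 / 65824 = -0.00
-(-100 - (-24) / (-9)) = 308 / 3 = 102.67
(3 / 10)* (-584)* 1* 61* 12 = -641232 / 5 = -128246.40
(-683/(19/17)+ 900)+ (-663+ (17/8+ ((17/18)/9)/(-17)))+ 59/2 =-4216693/12312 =-342.49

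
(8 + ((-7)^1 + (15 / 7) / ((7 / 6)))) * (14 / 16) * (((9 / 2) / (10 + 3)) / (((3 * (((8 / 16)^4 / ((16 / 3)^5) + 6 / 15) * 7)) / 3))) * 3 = 19676528640 / 21374947139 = 0.92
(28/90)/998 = 7/22455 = 0.00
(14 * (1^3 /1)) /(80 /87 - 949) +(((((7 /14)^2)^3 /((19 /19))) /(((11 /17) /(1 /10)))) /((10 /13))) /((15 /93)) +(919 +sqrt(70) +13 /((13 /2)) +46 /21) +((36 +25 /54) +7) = sqrt(70) +5304467909261237 /5487429024000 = 975.02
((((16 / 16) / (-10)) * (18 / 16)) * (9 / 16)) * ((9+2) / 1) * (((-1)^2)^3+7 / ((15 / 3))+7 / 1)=-6.54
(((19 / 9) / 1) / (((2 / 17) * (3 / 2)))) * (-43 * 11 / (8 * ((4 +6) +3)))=-54.41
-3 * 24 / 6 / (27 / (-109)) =436 / 9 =48.44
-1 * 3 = -3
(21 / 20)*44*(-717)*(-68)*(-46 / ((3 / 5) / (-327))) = 56470856904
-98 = -98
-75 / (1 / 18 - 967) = 270 / 3481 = 0.08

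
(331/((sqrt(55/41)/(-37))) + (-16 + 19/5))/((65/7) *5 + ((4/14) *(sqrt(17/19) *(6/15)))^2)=-57009785 *sqrt(2255)/11889867 - 283955/1080897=-227.95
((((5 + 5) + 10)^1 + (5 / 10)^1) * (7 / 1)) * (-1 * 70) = -10045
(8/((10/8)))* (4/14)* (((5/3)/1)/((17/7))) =1.25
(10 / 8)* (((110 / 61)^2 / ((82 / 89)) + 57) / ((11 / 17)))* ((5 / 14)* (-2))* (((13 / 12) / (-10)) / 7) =10204041835 / 7894116384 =1.29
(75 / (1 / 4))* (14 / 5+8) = 3240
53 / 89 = 0.60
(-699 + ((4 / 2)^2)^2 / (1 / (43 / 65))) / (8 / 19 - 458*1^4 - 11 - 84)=850193 / 682435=1.25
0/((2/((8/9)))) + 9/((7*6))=3/14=0.21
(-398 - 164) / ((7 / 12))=-6744 / 7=-963.43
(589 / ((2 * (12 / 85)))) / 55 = 37.93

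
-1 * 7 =-7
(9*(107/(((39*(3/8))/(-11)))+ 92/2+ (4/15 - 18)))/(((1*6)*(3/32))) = -488704/585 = -835.39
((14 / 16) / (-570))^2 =49 / 20793600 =0.00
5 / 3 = 1.67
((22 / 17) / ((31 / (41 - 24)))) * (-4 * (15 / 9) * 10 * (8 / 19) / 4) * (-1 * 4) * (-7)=-246400 / 1767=-139.45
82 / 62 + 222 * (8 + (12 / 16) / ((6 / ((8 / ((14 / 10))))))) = 420089 / 217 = 1935.89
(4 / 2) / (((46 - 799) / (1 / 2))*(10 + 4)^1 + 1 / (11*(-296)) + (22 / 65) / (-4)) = -423280 / 4462235733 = -0.00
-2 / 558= -1 / 279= -0.00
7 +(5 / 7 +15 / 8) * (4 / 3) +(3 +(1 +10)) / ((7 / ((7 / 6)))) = 179 / 14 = 12.79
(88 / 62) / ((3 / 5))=220 / 93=2.37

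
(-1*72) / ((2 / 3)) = -108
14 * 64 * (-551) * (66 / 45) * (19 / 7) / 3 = -655126.76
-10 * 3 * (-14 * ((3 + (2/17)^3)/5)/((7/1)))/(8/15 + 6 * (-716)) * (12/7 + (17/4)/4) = -0.02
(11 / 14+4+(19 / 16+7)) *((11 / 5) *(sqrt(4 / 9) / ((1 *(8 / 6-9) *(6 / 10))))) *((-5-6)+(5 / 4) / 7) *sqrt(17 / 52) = 1614283 *sqrt(221) / 937664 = 25.59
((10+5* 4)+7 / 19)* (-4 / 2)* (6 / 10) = -3462 / 95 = -36.44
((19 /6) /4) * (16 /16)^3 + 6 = 163 /24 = 6.79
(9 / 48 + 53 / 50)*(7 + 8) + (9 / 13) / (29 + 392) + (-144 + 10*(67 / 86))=-2212095437 / 18827120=-117.50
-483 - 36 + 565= 46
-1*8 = -8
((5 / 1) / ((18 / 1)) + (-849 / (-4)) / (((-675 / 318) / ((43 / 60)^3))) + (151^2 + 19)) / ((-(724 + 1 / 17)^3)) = -3626700323252891 / 60424536155979600000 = -0.00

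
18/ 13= 1.38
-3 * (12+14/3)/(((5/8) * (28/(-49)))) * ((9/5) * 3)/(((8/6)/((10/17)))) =5670/17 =333.53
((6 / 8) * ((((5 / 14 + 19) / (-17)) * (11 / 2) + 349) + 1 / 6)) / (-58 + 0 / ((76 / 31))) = -4.43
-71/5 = -14.20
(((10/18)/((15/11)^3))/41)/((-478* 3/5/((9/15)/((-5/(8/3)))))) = 5324/892933875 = 0.00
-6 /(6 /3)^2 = -3 /2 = -1.50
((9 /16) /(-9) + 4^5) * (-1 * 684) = -2801493 /4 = -700373.25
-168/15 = -56/5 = -11.20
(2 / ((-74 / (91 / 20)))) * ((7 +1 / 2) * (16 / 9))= -182 / 111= -1.64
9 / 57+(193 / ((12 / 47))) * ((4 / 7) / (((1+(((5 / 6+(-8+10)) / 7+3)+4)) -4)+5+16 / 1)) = 347899 / 20273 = 17.16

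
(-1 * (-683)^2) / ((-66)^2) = -466489 / 4356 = -107.09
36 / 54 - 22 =-64 / 3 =-21.33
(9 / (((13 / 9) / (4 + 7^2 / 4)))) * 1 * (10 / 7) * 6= 6075 / 7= 867.86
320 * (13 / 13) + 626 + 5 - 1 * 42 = 909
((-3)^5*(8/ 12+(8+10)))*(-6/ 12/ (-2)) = -1134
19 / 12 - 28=-317 / 12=-26.42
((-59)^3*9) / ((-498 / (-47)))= -28958439 / 166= -174448.43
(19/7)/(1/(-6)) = -114/7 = -16.29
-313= -313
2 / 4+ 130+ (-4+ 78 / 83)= 21155 / 166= 127.44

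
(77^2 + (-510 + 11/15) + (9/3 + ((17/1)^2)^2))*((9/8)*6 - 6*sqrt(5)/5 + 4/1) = 14342177/15 - 2668312*sqrt(5)/25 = 717484.05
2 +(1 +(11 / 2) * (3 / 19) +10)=527 / 38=13.87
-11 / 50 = -0.22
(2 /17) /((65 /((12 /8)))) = 3 /1105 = 0.00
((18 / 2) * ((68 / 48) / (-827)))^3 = -132651 / 36198994112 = -0.00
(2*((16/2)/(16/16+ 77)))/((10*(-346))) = -2/33735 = -0.00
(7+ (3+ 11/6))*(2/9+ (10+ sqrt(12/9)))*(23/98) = 1633*sqrt(3)/882+ 37559/1323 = 31.60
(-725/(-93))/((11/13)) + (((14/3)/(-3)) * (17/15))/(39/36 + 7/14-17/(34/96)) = 9.25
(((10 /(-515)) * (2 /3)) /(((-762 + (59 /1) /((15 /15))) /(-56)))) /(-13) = 224 /2823951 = 0.00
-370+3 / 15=-1849 / 5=-369.80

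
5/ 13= 0.38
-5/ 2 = -2.50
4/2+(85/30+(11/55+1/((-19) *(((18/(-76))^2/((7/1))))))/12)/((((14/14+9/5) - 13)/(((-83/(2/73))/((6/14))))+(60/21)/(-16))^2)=413593046612066/5485813209243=75.39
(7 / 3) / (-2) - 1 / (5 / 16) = -131 / 30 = -4.37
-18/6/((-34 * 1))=3/34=0.09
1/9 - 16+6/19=-2663/171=-15.57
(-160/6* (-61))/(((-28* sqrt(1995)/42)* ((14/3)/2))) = -488* sqrt(1995)/931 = -23.41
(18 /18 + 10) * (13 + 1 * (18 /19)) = 2915 /19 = 153.42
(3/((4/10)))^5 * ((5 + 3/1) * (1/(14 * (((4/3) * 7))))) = 2278125/1568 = 1452.89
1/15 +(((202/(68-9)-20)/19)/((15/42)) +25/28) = -139673/94164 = -1.48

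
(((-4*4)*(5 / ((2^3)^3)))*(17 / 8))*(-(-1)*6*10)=-1275 / 64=-19.92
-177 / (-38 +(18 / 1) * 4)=-177 / 34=-5.21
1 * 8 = 8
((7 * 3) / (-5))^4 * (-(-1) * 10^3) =1555848 / 5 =311169.60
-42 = -42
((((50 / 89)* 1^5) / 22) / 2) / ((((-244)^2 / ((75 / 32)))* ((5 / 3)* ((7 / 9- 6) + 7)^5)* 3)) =22143375 / 3911490067234816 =0.00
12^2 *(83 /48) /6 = 83 /2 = 41.50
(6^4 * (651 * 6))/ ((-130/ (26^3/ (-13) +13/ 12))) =263022228/ 5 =52604445.60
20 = 20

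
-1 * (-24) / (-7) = -3.43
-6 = -6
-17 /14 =-1.21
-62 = -62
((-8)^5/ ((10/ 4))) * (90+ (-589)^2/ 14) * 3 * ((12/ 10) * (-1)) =205365510144/ 175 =1173517200.82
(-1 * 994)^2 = 988036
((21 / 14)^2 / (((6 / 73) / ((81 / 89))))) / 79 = 17739 / 56248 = 0.32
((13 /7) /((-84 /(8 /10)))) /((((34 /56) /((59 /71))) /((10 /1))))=-6136 /25347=-0.24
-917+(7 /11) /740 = -7464373 /8140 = -917.00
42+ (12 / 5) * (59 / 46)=5184 / 115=45.08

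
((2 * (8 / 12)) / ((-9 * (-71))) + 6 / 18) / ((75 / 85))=0.38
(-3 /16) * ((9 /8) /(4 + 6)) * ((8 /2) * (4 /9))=-3 /80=-0.04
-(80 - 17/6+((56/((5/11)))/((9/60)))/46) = -4371/46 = -95.02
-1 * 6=-6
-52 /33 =-1.58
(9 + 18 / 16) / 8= 1.27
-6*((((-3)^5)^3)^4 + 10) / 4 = -127173474825648610542883299633 / 2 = -63586737412824305271441650000.00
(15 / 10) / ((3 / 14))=7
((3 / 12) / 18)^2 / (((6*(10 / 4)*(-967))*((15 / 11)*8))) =-11 / 9023270400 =-0.00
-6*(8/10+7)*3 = -702/5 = -140.40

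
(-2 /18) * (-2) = 2 /9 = 0.22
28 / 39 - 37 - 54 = -3521 / 39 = -90.28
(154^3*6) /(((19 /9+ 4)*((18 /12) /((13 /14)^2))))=10306296 /5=2061259.20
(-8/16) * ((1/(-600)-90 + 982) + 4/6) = -178533/400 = -446.33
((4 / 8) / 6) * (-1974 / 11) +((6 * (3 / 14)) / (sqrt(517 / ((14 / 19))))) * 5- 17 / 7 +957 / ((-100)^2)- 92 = -84151311 / 770000 +45 * sqrt(137522) / 68761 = -109.04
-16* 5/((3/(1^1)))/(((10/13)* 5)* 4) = -26/15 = -1.73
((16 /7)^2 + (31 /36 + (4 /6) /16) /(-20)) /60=73091 /846720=0.09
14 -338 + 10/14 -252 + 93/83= -333590/581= -574.17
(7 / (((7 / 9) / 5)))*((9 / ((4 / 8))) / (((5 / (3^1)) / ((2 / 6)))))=162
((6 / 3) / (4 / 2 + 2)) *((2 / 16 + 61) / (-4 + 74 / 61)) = -29829 / 2720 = -10.97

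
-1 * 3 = -3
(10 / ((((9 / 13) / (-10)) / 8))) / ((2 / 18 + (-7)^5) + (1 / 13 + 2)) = 135200 / 1966163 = 0.07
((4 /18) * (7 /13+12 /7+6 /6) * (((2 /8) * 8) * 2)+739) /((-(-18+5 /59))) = 35848931 /865683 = 41.41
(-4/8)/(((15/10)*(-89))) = 1/267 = 0.00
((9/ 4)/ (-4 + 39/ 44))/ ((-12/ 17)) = 1.02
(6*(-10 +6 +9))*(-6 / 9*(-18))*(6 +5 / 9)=2360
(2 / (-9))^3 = -8 / 729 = -0.01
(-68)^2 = 4624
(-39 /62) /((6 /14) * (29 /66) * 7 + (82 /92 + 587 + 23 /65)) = -641355 /601112878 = -0.00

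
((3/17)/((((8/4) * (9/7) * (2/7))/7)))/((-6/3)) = -343/408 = -0.84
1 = 1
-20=-20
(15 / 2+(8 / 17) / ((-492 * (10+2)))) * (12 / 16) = 47047 / 8364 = 5.62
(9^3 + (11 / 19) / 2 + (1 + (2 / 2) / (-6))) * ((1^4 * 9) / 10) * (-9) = -1123659 / 190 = -5913.99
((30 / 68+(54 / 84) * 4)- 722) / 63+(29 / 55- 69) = -65878949 / 824670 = -79.89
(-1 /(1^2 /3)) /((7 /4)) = -12 /7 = -1.71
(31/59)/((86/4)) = 62/2537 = 0.02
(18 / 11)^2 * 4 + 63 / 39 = 19389 / 1573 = 12.33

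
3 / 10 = 0.30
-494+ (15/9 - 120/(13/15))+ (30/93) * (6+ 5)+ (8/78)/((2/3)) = -758155/1209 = -627.09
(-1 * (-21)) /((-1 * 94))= -21 /94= -0.22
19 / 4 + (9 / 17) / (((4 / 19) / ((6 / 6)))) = 247 / 34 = 7.26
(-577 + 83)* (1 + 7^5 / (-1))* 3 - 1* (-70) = 24906562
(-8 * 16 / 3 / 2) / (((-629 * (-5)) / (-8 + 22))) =-896 / 9435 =-0.09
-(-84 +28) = 56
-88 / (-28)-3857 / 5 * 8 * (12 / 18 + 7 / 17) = -2374790 / 357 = -6652.07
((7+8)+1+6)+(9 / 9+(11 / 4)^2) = 489 / 16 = 30.56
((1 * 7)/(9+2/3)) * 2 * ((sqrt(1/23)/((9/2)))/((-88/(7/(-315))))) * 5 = 0.00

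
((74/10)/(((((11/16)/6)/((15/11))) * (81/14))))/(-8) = -2072/1089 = -1.90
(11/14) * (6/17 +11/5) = 341/170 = 2.01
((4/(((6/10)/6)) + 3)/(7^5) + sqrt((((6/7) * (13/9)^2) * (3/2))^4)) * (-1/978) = -4899953/665708463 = -0.01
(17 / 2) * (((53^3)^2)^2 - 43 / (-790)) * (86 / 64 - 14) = -534406173817594412803178241 / 10112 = -52848711809493118354744.68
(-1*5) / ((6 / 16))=-40 / 3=-13.33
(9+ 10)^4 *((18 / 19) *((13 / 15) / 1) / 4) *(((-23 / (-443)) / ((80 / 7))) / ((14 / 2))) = 6152523 / 354400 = 17.36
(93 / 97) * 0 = 0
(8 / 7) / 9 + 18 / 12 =205 / 126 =1.63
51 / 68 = 3 / 4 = 0.75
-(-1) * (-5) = -5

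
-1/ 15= -0.07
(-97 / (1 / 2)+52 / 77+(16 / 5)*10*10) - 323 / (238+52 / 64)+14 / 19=704688900 / 5590123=126.06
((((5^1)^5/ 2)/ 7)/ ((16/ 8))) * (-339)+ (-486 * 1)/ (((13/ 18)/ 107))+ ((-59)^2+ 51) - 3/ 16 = -154781213/ 1456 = -106305.78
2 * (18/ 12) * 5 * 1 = 15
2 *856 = 1712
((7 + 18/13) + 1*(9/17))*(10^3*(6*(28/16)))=20685000/221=93597.29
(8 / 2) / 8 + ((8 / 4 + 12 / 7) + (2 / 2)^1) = 73 / 14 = 5.21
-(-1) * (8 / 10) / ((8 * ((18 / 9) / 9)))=9 / 20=0.45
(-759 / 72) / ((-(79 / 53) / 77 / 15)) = 5162465 / 632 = 8168.46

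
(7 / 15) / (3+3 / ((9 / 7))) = 7 / 80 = 0.09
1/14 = 0.07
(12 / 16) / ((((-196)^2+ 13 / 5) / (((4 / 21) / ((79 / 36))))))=0.00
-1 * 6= -6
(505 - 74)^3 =80062991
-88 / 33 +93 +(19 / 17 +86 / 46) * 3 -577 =-477.71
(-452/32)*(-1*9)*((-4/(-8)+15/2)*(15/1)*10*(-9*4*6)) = -32950800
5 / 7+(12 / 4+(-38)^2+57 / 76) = 40557 / 28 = 1448.46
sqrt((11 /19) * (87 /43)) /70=sqrt(781869) /57190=0.02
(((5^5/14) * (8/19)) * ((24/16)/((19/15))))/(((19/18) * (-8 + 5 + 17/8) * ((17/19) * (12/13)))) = -43875000/300713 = -145.90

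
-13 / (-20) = 13 / 20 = 0.65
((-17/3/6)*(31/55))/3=-527/2970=-0.18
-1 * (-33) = 33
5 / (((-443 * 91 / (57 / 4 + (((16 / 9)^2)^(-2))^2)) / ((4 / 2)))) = -306231653445 / 86571508301824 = -0.00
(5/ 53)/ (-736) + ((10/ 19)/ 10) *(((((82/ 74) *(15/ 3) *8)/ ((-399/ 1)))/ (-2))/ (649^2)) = -590696097925/ 4608624223918176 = -0.00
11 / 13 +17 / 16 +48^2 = 479629 / 208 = 2305.91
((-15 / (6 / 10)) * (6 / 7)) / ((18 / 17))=-425 / 21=-20.24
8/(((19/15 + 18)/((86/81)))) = 3440/7803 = 0.44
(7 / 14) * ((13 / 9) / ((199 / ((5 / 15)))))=13 / 10746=0.00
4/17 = 0.24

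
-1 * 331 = -331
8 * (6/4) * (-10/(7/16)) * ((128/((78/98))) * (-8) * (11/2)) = 25231360/13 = 1940873.85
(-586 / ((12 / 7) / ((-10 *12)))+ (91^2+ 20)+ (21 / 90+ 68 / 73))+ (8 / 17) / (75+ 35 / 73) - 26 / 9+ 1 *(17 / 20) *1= 6070439251361 / 123082380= 49320.13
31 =31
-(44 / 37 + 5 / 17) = -933 / 629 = -1.48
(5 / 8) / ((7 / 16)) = 10 / 7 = 1.43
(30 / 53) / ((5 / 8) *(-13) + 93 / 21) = -560 / 3657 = -0.15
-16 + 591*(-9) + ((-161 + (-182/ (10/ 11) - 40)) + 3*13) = -28486/ 5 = -5697.20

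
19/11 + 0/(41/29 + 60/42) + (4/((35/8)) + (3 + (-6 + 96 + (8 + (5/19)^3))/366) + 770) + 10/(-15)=249757793601/322167230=775.24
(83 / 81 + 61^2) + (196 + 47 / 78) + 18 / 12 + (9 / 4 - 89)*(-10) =10082743 / 2106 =4787.63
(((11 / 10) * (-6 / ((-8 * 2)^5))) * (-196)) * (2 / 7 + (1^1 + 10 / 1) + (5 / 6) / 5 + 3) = -46739 / 2621440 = -0.02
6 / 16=3 / 8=0.38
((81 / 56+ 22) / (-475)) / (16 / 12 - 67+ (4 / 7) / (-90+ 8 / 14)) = 1232907 / 1640342200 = 0.00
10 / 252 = 5 / 126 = 0.04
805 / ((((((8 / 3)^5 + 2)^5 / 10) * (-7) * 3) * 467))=-162396983476575 / 9495248762661390354249104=-0.00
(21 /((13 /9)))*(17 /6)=1071 /26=41.19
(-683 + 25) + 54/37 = -24292/37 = -656.54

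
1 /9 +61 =550 /9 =61.11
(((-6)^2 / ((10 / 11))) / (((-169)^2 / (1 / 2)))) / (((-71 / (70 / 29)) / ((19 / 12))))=-4389 / 117614198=-0.00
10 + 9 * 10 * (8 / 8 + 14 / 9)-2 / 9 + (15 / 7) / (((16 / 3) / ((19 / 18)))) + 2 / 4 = 485255 / 2016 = 240.70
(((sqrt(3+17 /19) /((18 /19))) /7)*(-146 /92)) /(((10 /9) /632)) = -5767*sqrt(1406) /805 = -268.63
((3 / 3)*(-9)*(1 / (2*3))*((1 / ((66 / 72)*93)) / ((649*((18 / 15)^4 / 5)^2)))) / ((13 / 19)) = -185546875 / 805380630912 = -0.00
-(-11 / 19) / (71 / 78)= 858 / 1349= 0.64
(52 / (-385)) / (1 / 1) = -52 / 385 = -0.14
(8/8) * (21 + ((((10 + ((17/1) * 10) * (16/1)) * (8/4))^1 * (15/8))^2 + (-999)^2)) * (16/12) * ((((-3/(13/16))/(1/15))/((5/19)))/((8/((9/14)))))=-217110686769/91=-2385831722.74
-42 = -42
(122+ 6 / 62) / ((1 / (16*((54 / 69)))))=1528.86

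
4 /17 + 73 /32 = 1369 /544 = 2.52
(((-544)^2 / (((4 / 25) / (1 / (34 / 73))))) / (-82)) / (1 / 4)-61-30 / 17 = -135064547 / 697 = -193779.84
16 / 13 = 1.23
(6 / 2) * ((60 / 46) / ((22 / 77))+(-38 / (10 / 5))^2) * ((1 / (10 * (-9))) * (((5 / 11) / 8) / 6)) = -1051 / 9108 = -0.12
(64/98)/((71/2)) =64/3479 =0.02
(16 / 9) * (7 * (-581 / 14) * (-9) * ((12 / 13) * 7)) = 390432 / 13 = 30033.23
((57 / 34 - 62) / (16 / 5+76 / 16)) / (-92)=10255 / 124338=0.08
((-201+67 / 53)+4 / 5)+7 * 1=-50863 / 265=-191.94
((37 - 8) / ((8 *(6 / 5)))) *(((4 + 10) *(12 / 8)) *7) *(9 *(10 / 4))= 319725 / 32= 9991.41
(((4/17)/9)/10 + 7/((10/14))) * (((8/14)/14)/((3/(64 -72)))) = -119984/112455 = -1.07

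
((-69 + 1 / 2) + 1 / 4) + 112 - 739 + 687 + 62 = 215 / 4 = 53.75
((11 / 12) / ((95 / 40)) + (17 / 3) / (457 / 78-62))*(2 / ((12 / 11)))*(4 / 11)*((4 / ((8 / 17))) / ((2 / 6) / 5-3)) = -1511810 / 2745633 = -0.55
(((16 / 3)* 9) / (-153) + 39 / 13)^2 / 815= 18769 / 2119815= 0.01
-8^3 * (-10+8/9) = 41984/9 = 4664.89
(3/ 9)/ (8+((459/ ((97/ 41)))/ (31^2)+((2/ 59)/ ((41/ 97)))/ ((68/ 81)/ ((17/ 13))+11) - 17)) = -212638883389/ 5608070393220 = -0.04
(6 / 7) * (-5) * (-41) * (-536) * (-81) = 53401680 / 7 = 7628811.43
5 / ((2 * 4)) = 5 / 8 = 0.62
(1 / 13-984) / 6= -12791 / 78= -163.99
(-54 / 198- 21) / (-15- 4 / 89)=1602 / 1133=1.41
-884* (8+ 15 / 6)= -9282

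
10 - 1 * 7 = 3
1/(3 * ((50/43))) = 43/150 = 0.29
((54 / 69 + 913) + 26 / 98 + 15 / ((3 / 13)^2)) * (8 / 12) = 8085422 / 10143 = 797.14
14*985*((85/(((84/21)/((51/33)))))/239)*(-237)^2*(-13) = -7275153515175/5258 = -1383635130.31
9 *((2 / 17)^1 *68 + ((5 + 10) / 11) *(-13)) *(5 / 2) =-4815 / 22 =-218.86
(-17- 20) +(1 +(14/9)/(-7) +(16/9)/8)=-36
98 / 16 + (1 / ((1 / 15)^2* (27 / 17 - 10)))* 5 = -145993 / 1144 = -127.62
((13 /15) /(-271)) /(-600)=13 /2439000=0.00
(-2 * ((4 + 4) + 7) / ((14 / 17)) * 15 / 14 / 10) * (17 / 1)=-13005 / 196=-66.35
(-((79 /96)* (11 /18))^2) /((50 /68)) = -12837737 /37324800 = -0.34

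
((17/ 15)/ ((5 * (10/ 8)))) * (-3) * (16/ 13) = -1088/ 1625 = -0.67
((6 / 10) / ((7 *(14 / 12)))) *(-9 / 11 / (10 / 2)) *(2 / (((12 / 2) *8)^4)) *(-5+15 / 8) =1 / 70647808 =0.00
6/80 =3/40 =0.08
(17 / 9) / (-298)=-17 / 2682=-0.01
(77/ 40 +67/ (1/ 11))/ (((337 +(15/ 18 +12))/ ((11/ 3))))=325127/ 41980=7.74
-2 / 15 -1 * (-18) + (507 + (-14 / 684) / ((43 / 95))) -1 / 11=524.73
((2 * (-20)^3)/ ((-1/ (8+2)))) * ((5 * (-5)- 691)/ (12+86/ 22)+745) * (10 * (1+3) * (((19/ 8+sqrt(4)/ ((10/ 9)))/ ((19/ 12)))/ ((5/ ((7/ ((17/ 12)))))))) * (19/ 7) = 3770695618560/ 119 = 31686517803.03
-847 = -847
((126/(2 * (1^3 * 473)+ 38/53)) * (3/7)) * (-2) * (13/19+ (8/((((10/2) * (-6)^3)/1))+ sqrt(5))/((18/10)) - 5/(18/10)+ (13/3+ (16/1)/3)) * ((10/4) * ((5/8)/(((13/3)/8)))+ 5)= -189844145/27885312 - 162975 * sqrt(5)/326144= -7.93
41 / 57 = 0.72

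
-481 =-481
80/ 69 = 1.16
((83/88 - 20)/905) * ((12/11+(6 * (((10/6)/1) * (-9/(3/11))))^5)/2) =18048264866769969/438020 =41204202700.26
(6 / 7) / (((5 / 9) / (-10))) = -108 / 7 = -15.43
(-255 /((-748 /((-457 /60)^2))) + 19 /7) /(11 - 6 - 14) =-1662583 /665280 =-2.50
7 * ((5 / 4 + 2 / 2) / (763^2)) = 9 / 332668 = 0.00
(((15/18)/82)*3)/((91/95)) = 0.03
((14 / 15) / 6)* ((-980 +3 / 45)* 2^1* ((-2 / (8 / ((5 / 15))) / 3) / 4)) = 102893 / 48600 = 2.12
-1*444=-444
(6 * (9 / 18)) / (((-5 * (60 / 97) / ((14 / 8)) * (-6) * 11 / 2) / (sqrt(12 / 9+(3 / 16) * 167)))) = 679 * sqrt(4701) / 158400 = 0.29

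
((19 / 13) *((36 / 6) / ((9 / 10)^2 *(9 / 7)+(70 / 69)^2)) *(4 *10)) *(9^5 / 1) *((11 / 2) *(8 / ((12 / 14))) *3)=138195637039152000 / 89709997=1540470869.03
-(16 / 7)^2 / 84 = -64 / 1029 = -0.06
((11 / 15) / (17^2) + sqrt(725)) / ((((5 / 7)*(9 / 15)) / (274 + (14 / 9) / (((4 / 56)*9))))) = 344806 / 210681 + 783650*sqrt(29) / 243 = 17368.24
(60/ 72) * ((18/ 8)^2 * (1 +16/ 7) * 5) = 15525/ 224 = 69.31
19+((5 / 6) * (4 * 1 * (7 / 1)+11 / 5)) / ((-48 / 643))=-91621 / 288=-318.13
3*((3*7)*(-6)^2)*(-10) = -22680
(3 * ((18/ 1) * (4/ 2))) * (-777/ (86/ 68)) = -66352.19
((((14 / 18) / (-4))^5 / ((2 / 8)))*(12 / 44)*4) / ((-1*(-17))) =-16807 / 235566144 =-0.00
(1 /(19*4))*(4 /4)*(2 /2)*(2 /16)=1 /608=0.00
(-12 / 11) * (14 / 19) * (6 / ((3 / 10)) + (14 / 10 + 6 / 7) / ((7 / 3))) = -11208 / 665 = -16.85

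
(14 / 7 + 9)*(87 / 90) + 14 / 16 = 11.51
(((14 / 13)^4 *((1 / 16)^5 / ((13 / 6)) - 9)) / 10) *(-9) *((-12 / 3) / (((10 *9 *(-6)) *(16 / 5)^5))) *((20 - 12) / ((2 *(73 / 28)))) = 42957076427125 / 116412464333062144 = 0.00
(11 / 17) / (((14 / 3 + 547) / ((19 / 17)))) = 627 / 478295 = 0.00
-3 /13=-0.23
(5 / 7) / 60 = 1 / 84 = 0.01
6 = 6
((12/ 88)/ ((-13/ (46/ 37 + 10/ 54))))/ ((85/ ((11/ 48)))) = -0.00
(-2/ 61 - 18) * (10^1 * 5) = -55000/ 61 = -901.64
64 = 64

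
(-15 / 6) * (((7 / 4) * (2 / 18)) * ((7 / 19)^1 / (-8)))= 245 / 10944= 0.02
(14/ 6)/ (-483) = -1/ 207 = -0.00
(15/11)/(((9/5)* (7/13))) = 325/231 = 1.41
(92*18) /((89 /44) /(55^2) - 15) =-220413600 /1996411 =-110.40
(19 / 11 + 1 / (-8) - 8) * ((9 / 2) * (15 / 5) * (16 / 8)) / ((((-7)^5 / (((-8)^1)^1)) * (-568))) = 15201 / 105010136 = 0.00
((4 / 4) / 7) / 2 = 1 / 14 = 0.07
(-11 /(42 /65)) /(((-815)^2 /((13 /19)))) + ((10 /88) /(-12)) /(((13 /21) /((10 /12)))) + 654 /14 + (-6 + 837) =10137518986333 /11550075680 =877.70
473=473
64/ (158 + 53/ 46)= 2944/ 7321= 0.40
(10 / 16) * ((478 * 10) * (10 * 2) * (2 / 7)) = 119500 / 7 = 17071.43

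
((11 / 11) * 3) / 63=1 / 21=0.05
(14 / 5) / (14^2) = 1 / 70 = 0.01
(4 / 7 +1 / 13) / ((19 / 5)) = 295 / 1729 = 0.17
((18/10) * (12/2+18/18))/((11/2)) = 126/55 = 2.29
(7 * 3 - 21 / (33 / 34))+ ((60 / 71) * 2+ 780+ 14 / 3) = 1840943 / 2343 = 785.72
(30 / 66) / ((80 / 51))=51 / 176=0.29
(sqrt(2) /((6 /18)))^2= 18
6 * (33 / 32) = 99 / 16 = 6.19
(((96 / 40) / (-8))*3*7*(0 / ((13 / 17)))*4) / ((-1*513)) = 0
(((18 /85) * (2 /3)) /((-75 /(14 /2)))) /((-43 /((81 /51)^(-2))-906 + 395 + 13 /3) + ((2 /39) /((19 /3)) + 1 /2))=705432 /32905369625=0.00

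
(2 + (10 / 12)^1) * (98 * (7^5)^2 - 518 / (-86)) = 6745320630755 / 86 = 78433960822.73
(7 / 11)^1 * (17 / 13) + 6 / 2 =548 / 143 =3.83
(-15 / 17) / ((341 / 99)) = -135 / 527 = -0.26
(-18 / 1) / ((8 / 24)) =-54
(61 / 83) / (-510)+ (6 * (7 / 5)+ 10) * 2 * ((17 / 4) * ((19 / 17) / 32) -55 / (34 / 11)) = -219900107 / 338640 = -649.36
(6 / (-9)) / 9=-2 / 27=-0.07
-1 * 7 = -7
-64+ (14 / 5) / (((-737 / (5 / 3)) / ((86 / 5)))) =-708724 / 11055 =-64.11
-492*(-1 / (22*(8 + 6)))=123 / 77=1.60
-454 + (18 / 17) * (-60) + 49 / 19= -166329 / 323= -514.95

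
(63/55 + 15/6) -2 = 181/110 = 1.65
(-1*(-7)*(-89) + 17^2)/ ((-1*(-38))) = -167/ 19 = -8.79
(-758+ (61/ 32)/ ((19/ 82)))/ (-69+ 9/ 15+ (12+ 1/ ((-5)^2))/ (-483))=393180975/ 35882032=10.96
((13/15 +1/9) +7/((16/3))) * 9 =1649/80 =20.61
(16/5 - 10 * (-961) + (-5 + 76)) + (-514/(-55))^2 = 29558901/3025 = 9771.54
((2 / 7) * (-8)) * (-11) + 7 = 225 / 7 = 32.14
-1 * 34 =-34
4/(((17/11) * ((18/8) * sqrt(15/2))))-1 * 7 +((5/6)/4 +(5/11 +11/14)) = -10259/1848 +176 * sqrt(30)/2295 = -5.13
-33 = -33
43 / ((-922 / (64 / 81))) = -1376 / 37341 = -0.04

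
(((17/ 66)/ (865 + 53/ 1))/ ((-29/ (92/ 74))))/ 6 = -23/ 11472516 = -0.00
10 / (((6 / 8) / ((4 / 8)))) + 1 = 23 / 3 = 7.67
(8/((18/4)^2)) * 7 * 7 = 19.36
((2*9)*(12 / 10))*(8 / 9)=96 / 5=19.20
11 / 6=1.83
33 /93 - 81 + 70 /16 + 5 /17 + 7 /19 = -6056473 /80104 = -75.61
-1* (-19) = 19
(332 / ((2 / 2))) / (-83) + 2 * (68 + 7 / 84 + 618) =8209 / 6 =1368.17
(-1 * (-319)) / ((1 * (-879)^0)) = 319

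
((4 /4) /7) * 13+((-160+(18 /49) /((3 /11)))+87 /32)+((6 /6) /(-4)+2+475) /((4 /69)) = 12653541 /1568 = 8069.86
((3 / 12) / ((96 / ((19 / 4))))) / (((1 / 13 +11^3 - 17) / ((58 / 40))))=7163 / 524789760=0.00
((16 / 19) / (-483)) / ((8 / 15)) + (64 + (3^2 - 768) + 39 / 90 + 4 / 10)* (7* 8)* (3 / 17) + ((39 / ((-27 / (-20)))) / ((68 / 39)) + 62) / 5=-5338853837 / 780045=-6844.29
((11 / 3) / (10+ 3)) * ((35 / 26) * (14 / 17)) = 2695 / 8619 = 0.31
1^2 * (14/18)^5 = 16807/59049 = 0.28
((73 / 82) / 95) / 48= 73 / 373920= 0.00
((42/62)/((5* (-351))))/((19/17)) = -119/344565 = -0.00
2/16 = 0.12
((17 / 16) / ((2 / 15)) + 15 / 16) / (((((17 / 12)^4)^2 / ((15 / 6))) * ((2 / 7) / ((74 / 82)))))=1239808550400 / 286006055081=4.33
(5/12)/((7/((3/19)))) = 5/532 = 0.01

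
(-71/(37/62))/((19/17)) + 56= -35466/703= -50.45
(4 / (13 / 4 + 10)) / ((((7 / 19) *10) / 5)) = 152 / 371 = 0.41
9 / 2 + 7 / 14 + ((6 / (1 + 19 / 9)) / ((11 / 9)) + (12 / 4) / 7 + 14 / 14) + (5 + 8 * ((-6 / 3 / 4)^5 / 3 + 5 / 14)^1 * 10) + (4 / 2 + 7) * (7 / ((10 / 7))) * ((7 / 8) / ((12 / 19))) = 101.84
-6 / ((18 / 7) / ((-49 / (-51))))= -343 / 153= -2.24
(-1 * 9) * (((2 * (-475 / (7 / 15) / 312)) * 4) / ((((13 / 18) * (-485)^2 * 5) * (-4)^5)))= -1539 / 5698993664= -0.00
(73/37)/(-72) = -0.03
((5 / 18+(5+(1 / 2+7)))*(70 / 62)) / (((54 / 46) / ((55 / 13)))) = 5091625 / 97929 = 51.99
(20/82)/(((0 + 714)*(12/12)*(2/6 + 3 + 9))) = 5/180523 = 0.00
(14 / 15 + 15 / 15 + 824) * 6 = 4955.60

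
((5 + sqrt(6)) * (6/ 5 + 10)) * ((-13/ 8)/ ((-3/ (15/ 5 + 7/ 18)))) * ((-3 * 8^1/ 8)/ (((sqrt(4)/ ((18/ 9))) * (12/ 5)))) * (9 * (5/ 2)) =-138775/ 48 -27755 * sqrt(6)/ 48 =-4307.51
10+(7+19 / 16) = 291 / 16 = 18.19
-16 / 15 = -1.07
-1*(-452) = 452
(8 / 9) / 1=8 / 9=0.89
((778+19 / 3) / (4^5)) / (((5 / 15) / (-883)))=-2077699 / 1024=-2029.00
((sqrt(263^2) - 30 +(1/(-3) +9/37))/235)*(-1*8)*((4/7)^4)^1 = -52946944/62630085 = -0.85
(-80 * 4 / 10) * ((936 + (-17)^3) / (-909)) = -127264 / 909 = -140.00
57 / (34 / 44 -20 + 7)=-1254 / 269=-4.66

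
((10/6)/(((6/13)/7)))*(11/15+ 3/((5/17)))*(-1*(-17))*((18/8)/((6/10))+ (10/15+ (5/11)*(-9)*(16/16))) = 2727361/1782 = 1530.51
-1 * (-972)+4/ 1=976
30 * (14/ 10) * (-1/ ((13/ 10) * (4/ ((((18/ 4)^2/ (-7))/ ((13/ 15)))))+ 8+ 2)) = -127575/ 25643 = -4.98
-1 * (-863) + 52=915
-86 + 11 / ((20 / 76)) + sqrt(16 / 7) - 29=-366 / 5 + 4 * sqrt(7) / 7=-71.69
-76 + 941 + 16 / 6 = 2603 / 3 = 867.67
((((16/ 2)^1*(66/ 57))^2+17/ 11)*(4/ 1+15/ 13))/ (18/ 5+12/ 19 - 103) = -116202455/ 25493611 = -4.56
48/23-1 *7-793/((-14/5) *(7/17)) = 1539241/2254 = 682.89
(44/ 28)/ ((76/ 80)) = 220/ 133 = 1.65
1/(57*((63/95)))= 5/189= 0.03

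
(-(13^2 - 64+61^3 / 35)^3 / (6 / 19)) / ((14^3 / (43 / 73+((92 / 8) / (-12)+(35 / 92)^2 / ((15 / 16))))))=70985700.88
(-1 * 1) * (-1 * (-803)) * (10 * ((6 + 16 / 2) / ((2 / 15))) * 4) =-3372600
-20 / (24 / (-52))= 130 / 3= 43.33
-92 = -92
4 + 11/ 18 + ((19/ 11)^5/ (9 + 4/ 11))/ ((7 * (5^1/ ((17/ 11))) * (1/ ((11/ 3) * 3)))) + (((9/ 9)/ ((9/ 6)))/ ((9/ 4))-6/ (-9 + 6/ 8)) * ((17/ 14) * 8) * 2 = 72095209247/ 2850163470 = 25.30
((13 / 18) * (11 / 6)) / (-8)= -143 / 864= -0.17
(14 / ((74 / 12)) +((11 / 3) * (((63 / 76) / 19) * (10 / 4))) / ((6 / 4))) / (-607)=-135541 / 32430796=-0.00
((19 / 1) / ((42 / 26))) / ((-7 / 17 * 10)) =-4199 / 1470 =-2.86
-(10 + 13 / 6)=-73 / 6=-12.17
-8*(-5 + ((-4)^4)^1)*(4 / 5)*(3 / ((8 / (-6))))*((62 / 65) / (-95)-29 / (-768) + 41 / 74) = 76868636799 / 36556000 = 2102.76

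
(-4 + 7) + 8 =11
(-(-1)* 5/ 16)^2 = 25/ 256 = 0.10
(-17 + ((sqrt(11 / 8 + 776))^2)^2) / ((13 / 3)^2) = 348073857 / 10816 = 32181.38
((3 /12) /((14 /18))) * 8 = 18 /7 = 2.57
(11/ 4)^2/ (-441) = -121/ 7056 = -0.02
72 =72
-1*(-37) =37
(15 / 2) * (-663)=-9945 / 2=-4972.50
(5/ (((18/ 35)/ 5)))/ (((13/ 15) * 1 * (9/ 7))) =30625/ 702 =43.63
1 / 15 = 0.07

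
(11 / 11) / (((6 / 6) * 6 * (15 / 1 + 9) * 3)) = 1 / 432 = 0.00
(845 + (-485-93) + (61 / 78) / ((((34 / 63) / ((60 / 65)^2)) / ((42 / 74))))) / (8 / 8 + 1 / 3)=200.78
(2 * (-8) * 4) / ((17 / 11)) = -704 / 17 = -41.41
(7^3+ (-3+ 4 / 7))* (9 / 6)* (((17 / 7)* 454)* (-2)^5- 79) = -885163704 / 49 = -18064565.39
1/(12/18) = 3/2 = 1.50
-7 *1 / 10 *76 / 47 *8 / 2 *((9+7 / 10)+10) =-104804 / 1175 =-89.19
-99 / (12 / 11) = -363 / 4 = -90.75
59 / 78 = 0.76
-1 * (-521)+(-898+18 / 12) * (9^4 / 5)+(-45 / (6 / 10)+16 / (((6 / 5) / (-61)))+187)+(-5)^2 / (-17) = -600050243 / 510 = -1176569.10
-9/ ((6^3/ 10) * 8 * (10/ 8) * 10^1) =-0.00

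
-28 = -28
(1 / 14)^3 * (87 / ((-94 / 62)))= -2697 / 128968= -0.02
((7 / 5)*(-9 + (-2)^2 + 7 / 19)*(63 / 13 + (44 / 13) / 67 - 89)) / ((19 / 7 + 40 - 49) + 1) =-315871248 / 3061565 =-103.17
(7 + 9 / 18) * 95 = 1425 / 2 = 712.50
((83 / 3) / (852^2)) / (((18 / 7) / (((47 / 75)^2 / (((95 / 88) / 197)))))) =2781190643 / 2618358412500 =0.00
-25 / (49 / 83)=-2075 / 49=-42.35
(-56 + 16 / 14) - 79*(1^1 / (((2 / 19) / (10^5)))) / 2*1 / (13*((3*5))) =-52549976 / 273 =-192490.75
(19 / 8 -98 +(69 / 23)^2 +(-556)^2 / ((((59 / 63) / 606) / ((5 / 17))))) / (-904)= -65082.28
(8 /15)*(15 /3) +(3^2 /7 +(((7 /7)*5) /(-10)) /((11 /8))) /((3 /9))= 1255 /231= 5.43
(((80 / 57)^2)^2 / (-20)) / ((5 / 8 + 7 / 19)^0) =-2048000 / 10556001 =-0.19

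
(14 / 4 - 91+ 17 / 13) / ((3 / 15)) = -11205 / 26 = -430.96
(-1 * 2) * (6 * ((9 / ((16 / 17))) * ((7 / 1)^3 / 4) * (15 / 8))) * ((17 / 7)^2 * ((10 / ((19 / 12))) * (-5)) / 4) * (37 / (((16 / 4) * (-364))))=-5521597875 / 252928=-21830.71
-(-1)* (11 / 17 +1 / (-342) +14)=85141 / 5814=14.64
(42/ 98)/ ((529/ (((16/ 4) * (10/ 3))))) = 40/ 3703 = 0.01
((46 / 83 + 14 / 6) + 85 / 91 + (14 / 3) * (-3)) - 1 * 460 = -10653772 / 22659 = -470.18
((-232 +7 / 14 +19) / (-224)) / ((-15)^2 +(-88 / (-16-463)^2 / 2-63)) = 97512425 / 16651890304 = 0.01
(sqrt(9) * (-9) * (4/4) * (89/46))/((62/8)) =-4806/713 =-6.74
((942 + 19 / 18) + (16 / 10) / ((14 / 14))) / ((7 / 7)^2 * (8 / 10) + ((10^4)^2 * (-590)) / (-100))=649 / 405343512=0.00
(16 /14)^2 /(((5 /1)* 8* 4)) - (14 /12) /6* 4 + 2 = 2713 /2205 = 1.23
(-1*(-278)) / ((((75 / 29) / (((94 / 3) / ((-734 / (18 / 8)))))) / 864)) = -81845424 / 9175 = -8920.48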